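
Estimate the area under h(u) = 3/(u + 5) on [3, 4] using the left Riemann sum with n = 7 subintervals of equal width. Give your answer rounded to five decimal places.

Δu = (4 − 3)/7 = 1/7.
Left endpoints: 3, 22/7, 23/7, 24/7, 25/7, 26/7, 27/7.
h(3) = 0.375, h(22/7) = 7/19, h(23/7) = 21/58, h(24/7) = 21/59, h(25/7) = 0.35, h(26/7) = 21/61, h(27/7) = 21/62.
Sum = Δu · [h(3) + h(22/7) + h(23/7) + ...].
Sum ≈ 0.35634.

0.35634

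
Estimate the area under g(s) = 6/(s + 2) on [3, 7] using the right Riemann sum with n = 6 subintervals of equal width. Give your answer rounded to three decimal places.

3.355

Δs = (7 − 3)/6 = 2/3.
Right endpoints: 11/3, 13/3, 5, 17/3, 19/3, 7.
g(11/3) = 18/17, g(13/3) = 18/19, g(5) = 6/7, g(17/3) = 18/23, g(19/3) = 0.72, g(7) = 2/3.
Sum = Δs · [g(11/3) + g(13/3) + g(5) + ...].
Sum ≈ 3.355.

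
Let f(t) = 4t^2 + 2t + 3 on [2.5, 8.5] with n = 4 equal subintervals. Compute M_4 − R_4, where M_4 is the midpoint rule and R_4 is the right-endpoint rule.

-220.5

M_4 = 877.5.
R_4 = 1098.
M_4 − R_4 = -220.5.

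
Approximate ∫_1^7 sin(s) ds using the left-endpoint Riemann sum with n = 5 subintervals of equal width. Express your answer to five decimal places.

Δs = (7 − 1)/5 = 1.2.
Left endpoints: 1, 2.2, 3.4, 4.6, 5.8.
f(1) ≈ 0.84147, f(2.2) ≈ 0.80850, f(3.4) ≈ -0.25554, f(4.6) ≈ -0.99369, f(5.8) ≈ -0.46460.
Sum = Δs · [f(1) + f(2.2) + f(3.4) + f(4.6) + f(5.8)].
Sum ≈ -0.07664.

-0.07664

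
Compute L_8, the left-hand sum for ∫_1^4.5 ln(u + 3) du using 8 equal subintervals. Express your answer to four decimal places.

5.9272

Δu = (4.5 − 1)/8 = 0.4375.
Left endpoints: 1, 1.4375, 1.875, 2.3125, 2.75, 3.1875, 3.625, 4.0625.
f(1) ≈ 1.3863, f(1.4375) ≈ 1.4901, f(1.875) ≈ 1.5841, f(2.3125) ≈ 1.6701, f(2.75) ≈ 1.7492, f(3.1875) ≈ 1.8225, f(3.625) ≈ 1.8909, f(4.0625) ≈ 1.9548.
Sum = Δu · [f(1) + f(1.4375) + f(1.875) + ...].
Sum ≈ 5.9272.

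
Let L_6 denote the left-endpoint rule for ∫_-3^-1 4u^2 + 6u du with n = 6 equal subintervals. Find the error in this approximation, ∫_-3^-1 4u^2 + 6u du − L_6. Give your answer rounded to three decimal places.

Exact integral: ∫_-3^-1 f(u) du ≈ 10.66667.
L_6 ≈ 14.14815.
Error ≈ 10.66667 − 14.14815 ≈ -3.481.

-3.481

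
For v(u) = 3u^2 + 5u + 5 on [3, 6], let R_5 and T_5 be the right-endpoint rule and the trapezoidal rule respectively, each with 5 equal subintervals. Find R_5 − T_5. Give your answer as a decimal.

R_5 = 300.84.
T_5 = 272.04.
R_5 − T_5 = 28.8.

28.8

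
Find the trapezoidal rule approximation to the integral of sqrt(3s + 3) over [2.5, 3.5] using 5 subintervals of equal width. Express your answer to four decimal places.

3.4617

Δs = (3.5 − 2.5)/5 = 0.2.
f(2.5) ≈ 3.2404, f(2.7) ≈ 3.3317, f(2.9) ≈ 3.4205, f(3.1) ≈ 3.5071, f(3.3) ≈ 3.5917, f(3.5) ≈ 3.6742.
T_5 = (Δs/2)·[f(s_0) + 2f(s_1) + ... + 2f(s_{4}) + f(s_5)].
Sum ≈ 3.4617.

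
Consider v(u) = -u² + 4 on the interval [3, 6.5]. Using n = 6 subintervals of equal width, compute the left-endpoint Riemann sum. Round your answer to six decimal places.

Δu = (6.5 − 3)/6 = 7/12.
Left endpoints: 3, 43/12, 25/6, 4.75, 16/3, 71/12.
v(3) = -5, v(43/12) = -1273/144, v(25/6) = -481/36, v(4.75) = -18.5625, v(16/3) = -220/9, v(71/12) = -4465/144.
Sum = Δu · [v(3) + v(43/12) + v(25/6) + ...].
Sum ≈ -59.042245.

-59.042245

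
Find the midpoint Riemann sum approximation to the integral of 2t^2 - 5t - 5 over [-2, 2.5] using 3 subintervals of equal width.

Δt = (2.5 − (-2))/3 = 1.5.
Midpoints: -1.25, 0.25, 1.75.
f(-1.25) = 4.375, f(0.25) = -6.125, f(1.75) = -7.625.
Sum = Δt · [f(-1.25) + f(0.25) + f(1.75)].
Sum = -14.0625.

-14.0625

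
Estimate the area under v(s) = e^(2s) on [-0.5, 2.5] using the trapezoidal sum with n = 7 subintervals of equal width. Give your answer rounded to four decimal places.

Δs = (2.5 − (-0.5))/7 = 3/7.
v(-0.5) ≈ 0.3679, v(-1/14) ≈ 0.8669, v(5/14) ≈ 2.0427, v(11/14) ≈ 4.8135, v(17/14) ≈ 11.3427, v(23/14) ≈ 26.7281, v(29/14) ≈ 62.9825, v(2.5) ≈ 148.4132.
T_7 = (Δs/2)·[v(s_0) + 2v(s_1) + ... + 2v(s_{6}) + v(s_7)].
Sum ≈ 78.5001.

78.5001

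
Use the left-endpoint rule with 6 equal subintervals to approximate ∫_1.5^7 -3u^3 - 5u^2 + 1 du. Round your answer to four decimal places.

-1816.6885

Δu = (7 − 1.5)/6 = 11/12.
Left endpoints: 1.5, 29/12, 10/3, 4.25, 31/6, 73/12.
f(1.5) = -20.375, f(29/12) = -40633/576, f(10/3) = -497/3, f(4.25) = -319.609375, f(31/6) = -39329/72, f(73/12) = -165007/192.
Sum = Δu · [f(1.5) + f(29/12) + f(10/3) + ...].
Sum ≈ -1816.6885.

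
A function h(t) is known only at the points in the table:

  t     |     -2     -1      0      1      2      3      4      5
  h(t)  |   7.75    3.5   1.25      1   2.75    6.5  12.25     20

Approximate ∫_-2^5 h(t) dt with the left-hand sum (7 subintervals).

35

Δt = 1.
Sum = 1·[7.75 + 3.5 + 1.25 + 1 + 2.75 + 6.5 + 12.25] = 35.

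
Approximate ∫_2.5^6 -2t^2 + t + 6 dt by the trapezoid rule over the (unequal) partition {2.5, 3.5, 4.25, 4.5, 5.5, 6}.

-98.5625

Subinterval widths: 1, 0.75, 0.25, 1, 0.5.
f(2.5) = -4, f(3.5) = -15, f(4.25) = -25.875, f(4.5) = -30, f(5.5) = -49, f(6) = -60.
On each subinterval the trapezoid contributes (Δt_i/2)·[f(t_{i-1}) + f(t_i)].
Sum = -98.5625.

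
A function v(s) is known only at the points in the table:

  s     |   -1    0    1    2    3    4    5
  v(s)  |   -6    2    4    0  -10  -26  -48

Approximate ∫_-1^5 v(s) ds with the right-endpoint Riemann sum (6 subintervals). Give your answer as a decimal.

-78

Δs = 1.
Sum = 1·[2 + 4 + 0 + (-10) + (-26) + (-48)] = -78.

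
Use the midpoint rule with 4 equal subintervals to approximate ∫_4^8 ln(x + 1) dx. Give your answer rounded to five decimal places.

Δx = (8 − 4)/4 = 1.
Midpoints: 4.5, 5.5, 6.5, 7.5.
f(4.5) ≈ 1.70475, f(5.5) ≈ 1.87180, f(6.5) ≈ 2.01490, f(7.5) ≈ 2.14007.
Sum = Δx · [f(4.5) + f(5.5) + f(6.5) + f(7.5)].
Sum ≈ 7.73152.

7.73152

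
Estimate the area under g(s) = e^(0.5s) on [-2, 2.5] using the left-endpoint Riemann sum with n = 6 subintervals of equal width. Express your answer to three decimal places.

5.147

Δs = (2.5 − (-2))/6 = 0.75.
Left endpoints: -2, -1.25, -0.5, 0.25, 1, 1.75.
g(-2) ≈ 0.368, g(-1.25) ≈ 0.535, g(-0.5) ≈ 0.779, g(0.25) ≈ 1.133, g(1) ≈ 1.649, g(1.75) ≈ 2.399.
Sum = Δs · [g(-2) + g(-1.25) + g(-0.5) + ...].
Sum ≈ 5.147.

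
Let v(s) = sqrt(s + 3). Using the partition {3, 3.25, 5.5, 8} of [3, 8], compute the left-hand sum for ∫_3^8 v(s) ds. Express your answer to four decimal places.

13.5261

Subinterval widths: 0.25, 2.25, 2.5.
Left endpoints: 3, 3.25, 5.5.
v(3) ≈ 2.4495, v(3.25) ≈ 2.5000, v(5.5) ≈ 2.9155.
Sum = Σ Δs_i · v(s_i).
Sum ≈ 13.5261.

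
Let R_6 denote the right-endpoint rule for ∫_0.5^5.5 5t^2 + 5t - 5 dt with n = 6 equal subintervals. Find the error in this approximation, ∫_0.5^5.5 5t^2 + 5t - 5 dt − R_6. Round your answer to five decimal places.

-75.81019

Exact integral: ∫_0.5^5.5 f(t) dt ≈ 327.0833333.
R_6 ≈ 402.8935185.
Error ≈ 327.0833333 − 402.8935185 ≈ -75.81019.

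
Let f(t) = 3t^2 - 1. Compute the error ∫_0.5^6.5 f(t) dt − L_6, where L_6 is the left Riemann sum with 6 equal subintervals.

60

Exact integral: ∫_0.5^6.5 f(t) dt = 268.5.
L_6 = 208.5.
Error = 268.5 − 208.5 = 60.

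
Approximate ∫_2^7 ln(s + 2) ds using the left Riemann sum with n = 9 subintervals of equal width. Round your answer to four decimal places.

Δs = (7 − 2)/9 = 5/9.
Left endpoints: 2, 23/9, 28/9, 11/3, 38/9, 43/9, 16/3, 53/9, 58/9.
f(2) ≈ 1.3863, f(23/9) ≈ 1.5163, f(28/9) ≈ 1.6314, f(11/3) ≈ 1.7346, f(38/9) ≈ 1.8281, f(43/9) ≈ 1.9136, f(16/3) ≈ 1.9924, f(53/9) ≈ 2.0655, f(58/9) ≈ 2.1335.
Sum = Δs · [f(2) + f(23/9) + f(28/9) + ...].
Sum ≈ 9.0010.

9.0010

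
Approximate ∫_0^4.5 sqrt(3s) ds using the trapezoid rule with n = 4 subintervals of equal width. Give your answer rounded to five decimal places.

Δs = (4.5 − 0)/4 = 1.125.
f(0) ≈ 0.00000, f(1.125) ≈ 1.83712, f(2.25) ≈ 2.59808, f(3.375) ≈ 3.18198, f(4.5) ≈ 3.67423.
T_4 = (Δs/2)·[f(s_0) + 2f(s_1) + 2f(s_2) + 2f(s_3) + f(s_4)].
Sum ≈ 10.63608.

10.63608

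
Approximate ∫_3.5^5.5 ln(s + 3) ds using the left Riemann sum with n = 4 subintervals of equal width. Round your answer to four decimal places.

3.9560

Δs = (5.5 − 3.5)/4 = 0.5.
Left endpoints: 3.5, 4, 4.5, 5.
f(3.5) ≈ 1.8718, f(4) ≈ 1.9459, f(4.5) ≈ 2.0149, f(5) ≈ 2.0794.
Sum = Δs · [f(3.5) + f(4) + f(4.5) + f(5)].
Sum ≈ 3.9560.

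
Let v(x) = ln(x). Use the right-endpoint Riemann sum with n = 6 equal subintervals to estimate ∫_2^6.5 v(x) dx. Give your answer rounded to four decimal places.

Δx = (6.5 − 2)/6 = 0.75.
Right endpoints: 2.75, 3.5, 4.25, 5, 5.75, 6.5.
v(2.75) ≈ 1.0116, v(3.5) ≈ 1.2528, v(4.25) ≈ 1.4469, v(5) ≈ 1.6094, v(5.75) ≈ 1.7492, v(6.5) ≈ 1.8718.
Sum = Δx · [v(2.75) + v(3.5) + v(4.25) + ...].
Sum ≈ 6.7063.

6.7063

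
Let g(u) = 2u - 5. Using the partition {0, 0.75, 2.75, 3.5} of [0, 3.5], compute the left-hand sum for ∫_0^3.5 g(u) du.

Subinterval widths: 0.75, 2, 0.75.
Left endpoints: 0, 0.75, 2.75.
g(0) = -5, g(0.75) = -3.5, g(2.75) = 0.5.
Sum = Σ Δu_i · g(u_i).
Sum = -10.375.

-10.375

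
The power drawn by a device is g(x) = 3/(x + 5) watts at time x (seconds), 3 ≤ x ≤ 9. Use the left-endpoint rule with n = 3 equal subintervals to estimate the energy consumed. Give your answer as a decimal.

1.85

Δx = (9 − 3)/3 = 2.
Left endpoints: 3, 5, 7.
g(3) = 0.375, g(5) = 0.3, g(7) = 0.25.
Sum = Δx · [g(3) + g(5) + g(7)].
Sum = 1.85.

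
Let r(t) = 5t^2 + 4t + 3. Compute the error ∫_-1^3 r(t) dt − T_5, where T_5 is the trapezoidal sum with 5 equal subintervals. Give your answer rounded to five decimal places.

Exact integral: ∫_-1^3 r(t) dt ≈ 74.6666667.
T_5 = 76.8.
Error ≈ 74.6666667 − 76.8 ≈ -2.13333.

-2.13333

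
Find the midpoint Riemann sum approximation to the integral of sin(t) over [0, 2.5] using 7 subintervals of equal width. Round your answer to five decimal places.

Δt = (2.5 − 0)/7 = 5/14.
Midpoints: 5/28, 15/28, 25/28, 1.25, 45/28, 55/28, 65/28.
f(5/28) ≈ 0.17762, f(15/28) ≈ 0.51046, f(25/28) ≈ 0.77887, f(1.25) ≈ 0.94898, f(45/28) ≈ 0.99934, f(55/28) ≈ 0.92358, f(65/28) ≈ 0.73126.
Sum = Δt · [f(5/28) + f(15/28) + f(25/28) + ...].
Sum ≈ 1.81075.

1.81075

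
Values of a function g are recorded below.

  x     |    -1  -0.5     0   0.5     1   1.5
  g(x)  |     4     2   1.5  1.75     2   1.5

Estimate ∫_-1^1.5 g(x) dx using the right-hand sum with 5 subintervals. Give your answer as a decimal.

Δx = 0.5.
Sum = 0.5·[2 + 1.5 + 1.75 + 2 + 1.5] = 4.375.

4.375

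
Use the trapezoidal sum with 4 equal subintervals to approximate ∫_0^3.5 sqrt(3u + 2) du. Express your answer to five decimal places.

9.15293

Δu = (3.5 − 0)/4 = 0.875.
f(0) ≈ 1.41421, f(0.875) ≈ 2.15058, f(1.75) ≈ 2.69258, f(2.625) ≈ 3.14245, f(3.5) ≈ 3.53553.
T_4 = (Δu/2)·[f(u_0) + 2f(u_1) + 2f(u_2) + 2f(u_3) + f(u_4)].
Sum ≈ 9.15293.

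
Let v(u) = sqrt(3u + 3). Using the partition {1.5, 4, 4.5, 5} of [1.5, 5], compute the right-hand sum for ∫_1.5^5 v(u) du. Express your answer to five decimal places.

13.83479

Subinterval widths: 2.5, 0.5, 0.5.
Right endpoints: 4, 4.5, 5.
v(4) ≈ 3.87298, v(4.5) ≈ 4.06202, v(5) ≈ 4.24264.
Sum = Σ Δu_i · v(u_i).
Sum ≈ 13.83479.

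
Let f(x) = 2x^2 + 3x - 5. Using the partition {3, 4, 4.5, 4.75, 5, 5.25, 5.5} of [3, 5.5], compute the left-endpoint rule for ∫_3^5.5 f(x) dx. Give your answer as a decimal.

98.8125

Subinterval widths: 1, 0.5, 0.25, 0.25, 0.25, 0.25.
Left endpoints: 3, 4, 4.5, 4.75, 5, 5.25.
f(3) = 22, f(4) = 39, f(4.5) = 49, f(4.75) = 54.375, f(5) = 60, f(5.25) = 65.875.
Sum = Σ Δx_i · f(x_i).
Sum = 98.8125.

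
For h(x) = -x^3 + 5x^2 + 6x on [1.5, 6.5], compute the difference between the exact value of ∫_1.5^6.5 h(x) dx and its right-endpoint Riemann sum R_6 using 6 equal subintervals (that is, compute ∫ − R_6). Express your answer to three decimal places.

Exact integral: ∫_1.5^6.5 h(x) dx ≈ 127.08333.
R_6 ≈ 105.84491.
Error ≈ 127.08333 − 105.84491 ≈ 21.238.

21.238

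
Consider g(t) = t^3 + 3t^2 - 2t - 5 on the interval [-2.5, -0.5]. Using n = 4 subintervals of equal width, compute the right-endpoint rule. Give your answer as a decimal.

0

Δt = (-0.5 − (-2.5))/4 = 0.5.
Right endpoints: -2, -1.5, -1, -0.5.
g(-2) = 3, g(-1.5) = 1.375, g(-1) = -1, g(-0.5) = -3.375.
Sum = Δt · [g(-2) + g(-1.5) + g(-1) + g(-0.5)].
Sum = 0.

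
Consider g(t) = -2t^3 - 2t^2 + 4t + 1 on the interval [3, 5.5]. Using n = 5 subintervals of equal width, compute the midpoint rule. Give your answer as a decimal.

Δt = (5.5 − 3)/5 = 0.5.
Midpoints: 3.25, 3.75, 4.25, 4.75, 5.25.
g(3.25) = -75.78125, g(3.75) = -117.59375, g(4.25) = -171.65625, g(4.75) = -239.46875, g(5.25) = -322.53125.
Sum = Δt · [g(3.25) + g(3.75) + g(4.25) + g(4.75) + g(5.25)].
Sum = -463.515625.

-463.515625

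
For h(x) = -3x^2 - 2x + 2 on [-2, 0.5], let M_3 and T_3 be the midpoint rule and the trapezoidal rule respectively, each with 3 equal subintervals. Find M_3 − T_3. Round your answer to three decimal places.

1.302

M_3 ≈ 1.05903.
T_3 ≈ -0.24306.
M_3 − T_3 ≈ 1.302.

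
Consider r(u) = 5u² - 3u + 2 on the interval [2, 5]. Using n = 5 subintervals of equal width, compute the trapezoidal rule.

Δu = (5 − 2)/5 = 0.6.
r(2) = 16, r(2.6) = 28, r(3.2) = 43.6, r(3.8) = 62.8, r(4.4) = 85.6, r(5) = 112.
T_5 = (Δu/2)·[r(u_0) + 2r(u_1) + ... + 2r(u_{4}) + r(u_5)].
Sum = 170.4.

170.4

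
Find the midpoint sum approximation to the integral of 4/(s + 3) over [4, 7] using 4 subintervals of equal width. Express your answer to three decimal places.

1.426

Δs = (7 − 4)/4 = 0.75.
Midpoints: 4.375, 5.125, 5.875, 6.625.
f(4.375) = 32/59, f(5.125) = 32/65, f(5.875) = 32/71, f(6.625) = 32/77.
Sum = Δs · [f(4.375) + f(5.125) + f(5.875) + f(6.625)].
Sum ≈ 1.426.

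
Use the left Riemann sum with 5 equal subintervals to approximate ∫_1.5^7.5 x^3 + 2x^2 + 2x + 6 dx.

857.97

Δx = (7.5 − 1.5)/5 = 1.2.
Left endpoints: 1.5, 2.7, 3.9, 5.1, 6.3.
f(1.5) = 16.875, f(2.7) = 45.663, f(3.9) = 103.539, f(5.1) = 200.871, f(6.3) = 348.027.
Sum = Δx · [f(1.5) + f(2.7) + f(3.9) + f(5.1) + f(6.3)].
Sum = 857.97.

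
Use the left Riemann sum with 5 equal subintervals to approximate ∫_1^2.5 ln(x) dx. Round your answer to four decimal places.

0.6488

Δx = (2.5 − 1)/5 = 0.3.
Left endpoints: 1, 1.3, 1.6, 1.9, 2.2.
f(1) ≈ 0.0000, f(1.3) ≈ 0.2624, f(1.6) ≈ 0.4700, f(1.9) ≈ 0.6419, f(2.2) ≈ 0.7885.
Sum = Δx · [f(1) + f(1.3) + f(1.6) + f(1.9) + f(2.2)].
Sum ≈ 0.6488.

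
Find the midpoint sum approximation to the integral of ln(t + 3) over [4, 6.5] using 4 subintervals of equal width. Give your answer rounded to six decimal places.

5.266512

Δt = (6.5 − 4)/4 = 0.625.
Midpoints: 4.3125, 4.9375, 5.5625, 6.1875.
f(4.3125) ≈ 1.989585, f(4.9375) ≈ 2.071598, f(5.5625) ≈ 2.147392, f(6.1875) ≈ 2.217844.
Sum = Δt · [f(4.3125) + f(4.9375) + f(5.5625) + f(6.1875)].
Sum ≈ 5.266512.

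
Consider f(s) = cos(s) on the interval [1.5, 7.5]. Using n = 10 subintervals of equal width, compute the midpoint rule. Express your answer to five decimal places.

Δs = (7.5 − 1.5)/10 = 0.6.
Midpoints: 1.8, 2.4, 3, 3.6, 4.2, 4.8, 5.4, 6, 6.6, 7.2.
f(1.8) ≈ -0.22720, f(2.4) ≈ -0.73739, f(3) ≈ -0.98999, f(3.6) ≈ -0.89676, f(4.2) ≈ -0.49026, f(4.8) ≈ 0.08750, f(5.4) ≈ 0.63469, f(6) ≈ 0.96017, f(6.6) ≈ 0.95023, f(7.2) ≈ 0.60835.
Sum = Δs · [f(1.8) + f(2.4) + f(3) + ...].
Sum ≈ -0.06040.

-0.06040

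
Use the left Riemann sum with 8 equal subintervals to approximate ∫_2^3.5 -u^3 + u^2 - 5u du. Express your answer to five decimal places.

-39.38013

Δu = (3.5 − 2)/8 = 0.1875.
Left endpoints: 2, 2.1875, 2.375, 2.5625, 2.75, 2.9375, 3.125, 3.3125.
f(2) = -14, f(2.1875) = -68075/4096, f(2.375) = -10051/512, f(2.5625) = -94505/4096, f(2.75) = -26.984375, f(2.9375) = -128639/4096, f(3.125) = -18625/512, f(3.3125) = -171773/4096.
Sum = Δu · [f(2) + f(2.1875) + f(2.375) + ...].
Sum ≈ -39.38013.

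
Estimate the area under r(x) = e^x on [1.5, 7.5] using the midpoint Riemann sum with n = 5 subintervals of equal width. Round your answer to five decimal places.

Δx = (7.5 − 1.5)/5 = 1.2.
Midpoints: 2.1, 3.3, 4.5, 5.7, 6.9.
r(2.1) ≈ 8.16617, r(3.3) ≈ 27.11264, r(4.5) ≈ 90.01713, r(5.7) ≈ 298.86740, r(6.9) ≈ 992.27472.
Sum = Δx · [r(2.1) + r(3.3) + r(4.5) + r(5.7) + r(6.9)].
Sum ≈ 1699.72567.

1699.72567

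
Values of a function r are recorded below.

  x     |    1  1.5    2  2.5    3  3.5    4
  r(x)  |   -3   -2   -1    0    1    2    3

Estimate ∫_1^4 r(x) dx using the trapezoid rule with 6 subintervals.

Δx = 0.5.
T_6 = (0.5/2)·[(-3) + 2·(-2) + 2·(-1) + 2·0 + 2·1 + 2·2 + 3] = 0.

0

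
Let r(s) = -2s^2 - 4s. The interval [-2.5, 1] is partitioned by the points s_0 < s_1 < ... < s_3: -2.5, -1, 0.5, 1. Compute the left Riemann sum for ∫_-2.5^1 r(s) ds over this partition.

-2

Subinterval widths: 1.5, 1.5, 0.5.
Left endpoints: -2.5, -1, 0.5.
r(-2.5) = -2.5, r(-1) = 2, r(0.5) = -2.5.
Sum = Σ Δs_i · r(s_i).
Sum = -2.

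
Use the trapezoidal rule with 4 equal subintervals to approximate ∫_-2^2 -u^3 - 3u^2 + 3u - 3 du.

-30

Δu = (2 − (-2))/4 = 1.
f(-2) = -13, f(-1) = -8, f(0) = -3, f(1) = -4, f(2) = -17.
T_4 = (Δu/2)·[f(u_0) + 2f(u_1) + 2f(u_2) + 2f(u_3) + f(u_4)].
Sum = -30.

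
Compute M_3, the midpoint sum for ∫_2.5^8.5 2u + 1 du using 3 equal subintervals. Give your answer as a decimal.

72

Δu = (8.5 − 2.5)/3 = 2.
Midpoints: 3.5, 5.5, 7.5.
f(3.5) = 8, f(5.5) = 12, f(7.5) = 16.
Sum = Δu · [f(3.5) + f(5.5) + f(7.5)].
Sum = 72.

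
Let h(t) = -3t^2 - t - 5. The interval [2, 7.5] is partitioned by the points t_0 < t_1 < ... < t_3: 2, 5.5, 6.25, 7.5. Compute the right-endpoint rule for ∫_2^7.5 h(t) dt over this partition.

Subinterval widths: 3.5, 0.75, 1.25.
Right endpoints: 5.5, 6.25, 7.5.
h(5.5) = -101.25, h(6.25) = -128.4375, h(7.5) = -181.25.
Sum = Σ Δt_i · h(t_i).
Sum = -677.265625.

-677.265625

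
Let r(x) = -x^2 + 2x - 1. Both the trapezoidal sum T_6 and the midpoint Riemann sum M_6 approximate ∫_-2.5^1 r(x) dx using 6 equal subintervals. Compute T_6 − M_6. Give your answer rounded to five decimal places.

T_6 ≈ -14.4901620.
M_6 ≈ -14.1924190.
T_6 − M_6 ≈ -0.29774.

-0.29774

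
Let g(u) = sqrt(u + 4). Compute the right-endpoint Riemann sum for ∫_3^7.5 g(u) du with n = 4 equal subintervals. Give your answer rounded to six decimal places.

14.067011

Δu = (7.5 − 3)/4 = 1.125.
Right endpoints: 4.125, 5.25, 6.375, 7.5.
g(4.125) ≈ 2.850439, g(5.25) ≈ 3.041381, g(6.375) ≈ 3.221025, g(7.5) ≈ 3.391165.
Sum = Δu · [g(4.125) + g(5.25) + g(6.375) + g(7.5)].
Sum ≈ 14.067011.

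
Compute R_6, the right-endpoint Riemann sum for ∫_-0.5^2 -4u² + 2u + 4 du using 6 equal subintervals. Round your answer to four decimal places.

0.5440

Δu = (2 − (-0.5))/6 = 5/12.
Right endpoints: -1/12, 1/3, 0.75, 7/6, 19/12, 2.
f(-1/12) = 137/36, f(1/3) = 38/9, f(0.75) = 3.25, f(7/6) = 8/9, f(19/12) = -103/36, f(2) = -8.
Sum = Δu · [f(-1/12) + f(1/3) + f(0.75) + ...].
Sum ≈ 0.5440.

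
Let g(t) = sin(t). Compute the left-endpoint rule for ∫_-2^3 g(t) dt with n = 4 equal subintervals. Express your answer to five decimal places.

-0.15941

Δt = (3 − (-2))/4 = 1.25.
Left endpoints: -2, -0.75, 0.5, 1.75.
g(-2) ≈ -0.90930, g(-0.75) ≈ -0.68164, g(0.5) ≈ 0.47943, g(1.75) ≈ 0.98399.
Sum = Δt · [g(-2) + g(-0.75) + g(0.5) + g(1.75)].
Sum ≈ -0.15941.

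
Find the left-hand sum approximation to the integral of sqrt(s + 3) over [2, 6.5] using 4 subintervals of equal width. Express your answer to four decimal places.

11.5847

Δs = (6.5 − 2)/4 = 1.125.
Left endpoints: 2, 3.125, 4.25, 5.375.
f(2) ≈ 2.2361, f(3.125) ≈ 2.4749, f(4.25) ≈ 2.6926, f(5.375) ≈ 2.8940.
Sum = Δs · [f(2) + f(3.125) + f(4.25) + f(5.375)].
Sum ≈ 11.5847.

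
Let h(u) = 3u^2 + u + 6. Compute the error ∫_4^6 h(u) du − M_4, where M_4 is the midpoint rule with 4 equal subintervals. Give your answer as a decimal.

0.125

Exact integral: ∫_4^6 h(u) du = 174.
M_4 = 173.875.
Error = 174 − 173.875 = 0.125.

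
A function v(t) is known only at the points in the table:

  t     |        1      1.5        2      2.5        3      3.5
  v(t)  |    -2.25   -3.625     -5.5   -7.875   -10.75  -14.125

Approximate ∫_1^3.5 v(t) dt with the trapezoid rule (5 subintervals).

-17.96875

Δt = 0.5.
T_5 = (0.5/2)·[(-2.25) + 2·(-3.625) + 2·(-5.5) + 2·(-7.875) + 2·(-10.75) + (-14.125)] = -17.96875.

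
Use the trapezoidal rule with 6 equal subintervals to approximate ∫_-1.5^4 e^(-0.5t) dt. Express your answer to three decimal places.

4.032

Δt = (4 − (-1.5))/6 = 11/12.
f(-1.5) ≈ 2.117, f(-7/12) ≈ 1.339, f(1/3) ≈ 0.846, f(1.25) ≈ 0.535, f(13/6) ≈ 0.338, f(37/12) ≈ 0.214, f(4) ≈ 0.135.
T_6 = (Δt/2)·[f(t_0) + 2f(t_1) + ... + 2f(t_{5}) + f(t_6)].
Sum ≈ 4.032.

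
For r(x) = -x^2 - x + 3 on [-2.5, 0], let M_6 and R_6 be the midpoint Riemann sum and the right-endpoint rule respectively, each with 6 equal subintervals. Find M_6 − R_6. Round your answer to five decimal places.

-0.67274

M_6 ≈ 5.4528356.
R_6 ≈ 6.1255787.
M_6 − R_6 ≈ -0.67274.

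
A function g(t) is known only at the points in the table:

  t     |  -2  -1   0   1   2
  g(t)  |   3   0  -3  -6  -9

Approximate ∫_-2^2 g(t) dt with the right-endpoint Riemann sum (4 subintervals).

-18

Δt = 1.
Sum = 1·[0 + (-3) + (-6) + (-9)] = -18.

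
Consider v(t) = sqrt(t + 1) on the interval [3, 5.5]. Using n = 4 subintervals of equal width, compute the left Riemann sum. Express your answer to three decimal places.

Δt = (5.5 − 3)/4 = 0.625.
Left endpoints: 3, 3.625, 4.25, 4.875.
v(3) ≈ 2.000, v(3.625) ≈ 2.151, v(4.25) ≈ 2.291, v(4.875) ≈ 2.424.
Sum = Δt · [v(3) + v(3.625) + v(4.25) + v(4.875)].
Sum ≈ 5.541.

5.541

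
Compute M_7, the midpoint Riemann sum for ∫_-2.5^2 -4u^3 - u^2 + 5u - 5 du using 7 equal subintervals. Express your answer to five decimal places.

Δu = (2 − (-2.5))/7 = 9/14.
Midpoints: -61/28, -43/28, -25/28, -0.25, 11/28, 29/28, 47/28.
f(-61/28) = 56857/2744, f(-43/28) = -377/686, f(-25/28) = -20345/2744, f(-0.25) = -6.25, f(11/28) = -9419/2744, f(29/28) = -1831/343, f(47/28) = -50333/2744.
Sum = Δu · [f(-61/28) + f(-43/28) + f(-25/28) + ...].
Sum ≈ -13.24745.

-13.24745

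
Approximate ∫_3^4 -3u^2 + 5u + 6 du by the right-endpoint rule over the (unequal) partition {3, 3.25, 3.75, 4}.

Subinterval widths: 0.25, 0.5, 0.25.
Right endpoints: 3.25, 3.75, 4.
f(3.25) = -9.4375, f(3.75) = -17.4375, f(4) = -22.
Sum = Σ Δu_i · f(u_i).
Sum = -16.578125.

-16.578125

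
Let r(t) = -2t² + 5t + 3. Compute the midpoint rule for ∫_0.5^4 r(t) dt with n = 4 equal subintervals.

7.73828125

Δt = (4 − 0.5)/4 = 0.875.
Midpoints: 0.9375, 1.8125, 2.6875, 3.5625.
r(0.9375) = 5.9296875, r(1.8125) = 5.4921875, r(2.6875) = 1.9921875, r(3.5625) = -4.5703125.
Sum = Δt · [r(0.9375) + r(1.8125) + r(2.6875) + r(3.5625)].
Sum = 7.73828125.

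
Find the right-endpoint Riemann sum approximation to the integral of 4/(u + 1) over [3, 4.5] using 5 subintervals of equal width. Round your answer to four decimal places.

Δu = (4.5 − 3)/5 = 0.3.
Right endpoints: 3.3, 3.6, 3.9, 4.2, 4.5.
f(3.3) = 40/43, f(3.6) = 20/23, f(3.9) = 40/49, f(4.2) = 10/13, f(4.5) = 8/11.
Sum = Δu · [f(3.3) + f(3.6) + f(3.9) + f(4.2) + f(4.5)].
Sum ≈ 1.2338.

1.2338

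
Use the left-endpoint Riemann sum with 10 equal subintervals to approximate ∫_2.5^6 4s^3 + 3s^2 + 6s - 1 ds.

Δs = (6 − 2.5)/10 = 0.35.
Left endpoints: 2.5, 2.85, 3.2, 3.55, 3.9, 4.25, 4.6, 4.95, 5.3, 5.65.
f(2.5) = 95.25, f(2.85) = 133.064, f(3.2) = 179.992, f(3.55) = 237.063, f(3.9) = 305.306, f(4.25) = 385.75, f(4.6) = 479.424, f(4.95) = 587.357, f(5.3) = 710.578, f(5.65) = 850.116.
Sum = Δs · [f(2.5) + f(2.85) + f(3.2) + ...].
Sum = 1387.365.

1387.365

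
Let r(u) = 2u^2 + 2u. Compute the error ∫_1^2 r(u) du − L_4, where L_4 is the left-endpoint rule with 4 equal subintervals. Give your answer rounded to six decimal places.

Exact integral: ∫_1^2 r(u) du ≈ 7.66666667.
L_4 = 6.6875.
Error ≈ 7.66666667 − 6.6875 ≈ 0.979167.

0.979167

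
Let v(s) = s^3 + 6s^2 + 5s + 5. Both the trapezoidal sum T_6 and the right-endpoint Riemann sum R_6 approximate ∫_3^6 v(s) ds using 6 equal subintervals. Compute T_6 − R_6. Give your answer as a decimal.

-91.5

T_6 = 766.6875.
R_6 = 858.1875.
T_6 − R_6 = -91.5.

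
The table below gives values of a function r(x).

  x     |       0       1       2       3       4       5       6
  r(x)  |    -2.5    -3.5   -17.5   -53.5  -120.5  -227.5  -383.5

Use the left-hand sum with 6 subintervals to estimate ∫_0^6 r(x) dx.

Δx = 1.
Sum = 1·[(-2.5) + (-3.5) + (-17.5) + (-53.5) + (-120.5) + (-227.5)] = -425.

-425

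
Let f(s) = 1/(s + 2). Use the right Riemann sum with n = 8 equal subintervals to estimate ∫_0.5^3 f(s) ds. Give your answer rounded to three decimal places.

0.663

Δs = (3 − 0.5)/8 = 0.3125.
Right endpoints: 0.8125, 1.125, 1.4375, 1.75, 2.0625, 2.375, 2.6875, 3.
f(0.8125) = 16/45, f(1.125) = 0.32, f(1.4375) = 16/55, f(1.75) = 4/15, f(2.0625) = 16/65, f(2.375) = 8/35, f(2.6875) = 16/75, f(3) = 0.2.
Sum = Δs · [f(0.8125) + f(1.125) + f(1.4375) + ...].
Sum ≈ 0.663.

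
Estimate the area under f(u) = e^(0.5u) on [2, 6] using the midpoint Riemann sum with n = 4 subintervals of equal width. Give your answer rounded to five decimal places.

Δu = (6 − 2)/4 = 1.
Midpoints: 2.5, 3.5, 4.5, 5.5.
f(2.5) ≈ 3.49034, f(3.5) ≈ 5.75460, f(4.5) ≈ 9.48774, f(5.5) ≈ 15.64263.
Sum = Δu · [f(2.5) + f(3.5) + f(4.5) + f(5.5)].
Sum ≈ 34.37531.

34.37531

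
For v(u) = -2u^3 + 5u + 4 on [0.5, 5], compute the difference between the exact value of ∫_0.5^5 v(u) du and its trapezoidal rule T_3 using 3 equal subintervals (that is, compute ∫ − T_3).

27.84375

Exact integral: ∫_0.5^5 v(u) du = -232.59375.
T_3 = -260.4375.
Error = -232.59375 − (-260.4375) = 27.84375.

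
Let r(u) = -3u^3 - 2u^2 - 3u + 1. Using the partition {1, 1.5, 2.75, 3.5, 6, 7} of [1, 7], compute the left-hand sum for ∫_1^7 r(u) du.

Subinterval widths: 0.5, 1.25, 0.75, 2.5, 1.
Left endpoints: 1, 1.5, 2.75, 3.5, 6.
r(1) = -7, r(1.5) = -18.125, r(2.75) = -84.765625, r(3.5) = -162.625, r(6) = -737.
Sum = Σ Δu_i · r(u_i).
Sum = -1233.29296875.

-1233.29296875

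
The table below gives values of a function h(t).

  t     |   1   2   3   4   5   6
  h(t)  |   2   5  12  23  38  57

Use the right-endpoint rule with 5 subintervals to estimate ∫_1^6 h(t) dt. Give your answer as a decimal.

135

Δt = 1.
Sum = 1·[5 + 12 + 23 + 38 + 57] = 135.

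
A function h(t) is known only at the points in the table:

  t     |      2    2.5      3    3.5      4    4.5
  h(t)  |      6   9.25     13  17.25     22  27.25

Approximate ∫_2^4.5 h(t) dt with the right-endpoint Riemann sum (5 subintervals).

44.375

Δt = 0.5.
Sum = 0.5·[9.25 + 13 + 17.25 + 22 + 27.25] = 44.375.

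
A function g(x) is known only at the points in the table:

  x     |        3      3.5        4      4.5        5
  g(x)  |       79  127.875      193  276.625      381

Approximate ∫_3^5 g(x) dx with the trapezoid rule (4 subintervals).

413.75

Δx = 0.5.
T_4 = (0.5/2)·[79 + 2·127.875 + 2·193 + 2·276.625 + 381] = 413.75.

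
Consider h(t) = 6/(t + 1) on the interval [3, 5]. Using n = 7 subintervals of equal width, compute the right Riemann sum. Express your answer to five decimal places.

Δt = (5 − 3)/7 = 2/7.
Right endpoints: 23/7, 25/7, 27/7, 29/7, 31/7, 33/7, 5.
h(23/7) = 1.4, h(25/7) = 1.3125, h(27/7) = 21/17, h(29/7) = 7/6, h(31/7) = 21/19, h(33/7) = 1.05, h(5) = 1.
Sum = Δt · [h(23/7) + h(25/7) + h(27/7) + ...].
Sum ≈ 2.36278.

2.36278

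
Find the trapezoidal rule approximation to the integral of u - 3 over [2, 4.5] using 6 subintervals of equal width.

Δu = (4.5 − 2)/6 = 5/12.
f(2) = -1, f(29/12) = -7/12, f(17/6) = -1/6, f(3.25) = 0.25, f(11/3) = 2/3, f(49/12) = 13/12, f(4.5) = 1.5.
T_6 = (Δu/2)·[f(u_0) + 2f(u_1) + ... + 2f(u_{5}) + f(u_6)].
Sum = 0.625.

0.625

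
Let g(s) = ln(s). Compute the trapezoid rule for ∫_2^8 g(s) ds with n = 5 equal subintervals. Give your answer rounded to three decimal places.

Δs = (8 − 2)/5 = 1.2.
g(2) ≈ 0.693, g(3.2) ≈ 1.163, g(4.4) ≈ 1.482, g(5.6) ≈ 1.723, g(6.8) ≈ 1.917, g(8) ≈ 2.079.
T_5 = (Δs/2)·[g(s_0) + 2g(s_1) + ... + 2g(s_{4}) + g(s_5)].
Sum ≈ 9.205.

9.205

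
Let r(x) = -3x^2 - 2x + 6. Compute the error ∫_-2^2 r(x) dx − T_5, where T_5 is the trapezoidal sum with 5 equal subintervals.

Exact integral: ∫_-2^2 r(x) dx = 8.
T_5 = 6.72.
Error = 8 − 6.72 = 1.28.

1.28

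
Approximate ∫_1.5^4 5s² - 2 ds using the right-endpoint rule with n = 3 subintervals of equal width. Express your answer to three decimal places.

Δs = (4 − 1.5)/3 = 5/6.
Right endpoints: 7/3, 19/6, 4.
f(7/3) = 227/9, f(19/6) = 1733/36, f(4) = 78.
Sum = Δs · [f(7/3) + f(19/6) + f(4)].
Sum ≈ 126.134.

126.134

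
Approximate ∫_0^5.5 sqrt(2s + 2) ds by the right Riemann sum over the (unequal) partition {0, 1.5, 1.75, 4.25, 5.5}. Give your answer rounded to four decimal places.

16.5483

Subinterval widths: 1.5, 0.25, 2.5, 1.25.
Right endpoints: 1.5, 1.75, 4.25, 5.5.
f(1.5) ≈ 2.2361, f(1.75) ≈ 2.3452, f(4.25) ≈ 3.2404, f(5.5) ≈ 3.6056.
Sum = Σ Δs_i · f(s_i).
Sum ≈ 16.5483.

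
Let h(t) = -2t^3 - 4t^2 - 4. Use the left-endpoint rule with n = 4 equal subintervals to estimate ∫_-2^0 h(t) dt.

-10.5

Δt = (0 − (-2))/4 = 0.5.
Left endpoints: -2, -1.5, -1, -0.5.
h(-2) = -4, h(-1.5) = -6.25, h(-1) = -6, h(-0.5) = -4.75.
Sum = Δt · [h(-2) + h(-1.5) + h(-1) + h(-0.5)].
Sum = -10.5.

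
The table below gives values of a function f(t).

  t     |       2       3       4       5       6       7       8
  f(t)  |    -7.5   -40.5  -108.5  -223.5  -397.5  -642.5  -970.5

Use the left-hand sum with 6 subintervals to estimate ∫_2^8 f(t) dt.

-1420

Δt = 1.
Sum = 1·[(-7.5) + (-40.5) + (-108.5) + (-223.5) + (-397.5) + (-642.5)] = -1420.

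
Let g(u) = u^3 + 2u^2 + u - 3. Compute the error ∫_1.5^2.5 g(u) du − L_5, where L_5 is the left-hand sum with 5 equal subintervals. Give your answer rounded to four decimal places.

2.0717

Exact integral: ∫_1.5^2.5 g(u) du ≈ 15.666667.
L_5 = 13.595.
Error ≈ 15.666667 − 13.595 ≈ 2.0717.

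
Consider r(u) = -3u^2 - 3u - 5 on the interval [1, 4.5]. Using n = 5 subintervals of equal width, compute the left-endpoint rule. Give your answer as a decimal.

Δu = (4.5 − 1)/5 = 0.7.
Left endpoints: 1, 1.7, 2.4, 3.1, 3.8.
r(1) = -11, r(1.7) = -18.77, r(2.4) = -29.48, r(3.1) = -43.13, r(3.8) = -59.72.
Sum = Δu · [r(1) + r(1.7) + r(2.4) + r(3.1) + r(3.8)].
Sum = -113.47.

-113.47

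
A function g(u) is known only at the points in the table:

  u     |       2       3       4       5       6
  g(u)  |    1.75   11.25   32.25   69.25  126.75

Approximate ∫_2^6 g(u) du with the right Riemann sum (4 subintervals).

Δu = 1.
Sum = 1·[11.25 + 32.25 + 69.25 + 126.75] = 239.5.

239.5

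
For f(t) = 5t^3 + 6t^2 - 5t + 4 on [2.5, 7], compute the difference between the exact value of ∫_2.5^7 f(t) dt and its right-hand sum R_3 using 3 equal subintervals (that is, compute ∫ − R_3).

Exact integral: ∫_2.5^7 f(t) dt = 3518.296875.
R_3 = 5051.8125.
Error = 3518.296875 − 5051.8125 = -1533.515625.

-1533.515625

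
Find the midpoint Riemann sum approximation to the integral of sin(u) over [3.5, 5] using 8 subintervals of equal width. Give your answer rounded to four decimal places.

-1.2219

Δu = (5 − 3.5)/8 = 0.1875.
Midpoints: 3.59375, 3.78125, 3.96875, 4.15625, 4.34375, 4.53125, 4.71875, 4.90625.
f(3.59375) ≈ -0.4369, f(3.78125) ≈ -0.5969, f(3.96875) ≈ -0.7360, f(4.15625) ≈ -0.8493, f(4.34375) ≈ -0.9328, f(4.53125) ≈ -0.9836, f(4.71875) ≈ -1.0000, f(4.90625) ≈ -0.9813.
Sum = Δu · [f(3.59375) + f(3.78125) + f(3.96875) + ...].
Sum ≈ -1.2219.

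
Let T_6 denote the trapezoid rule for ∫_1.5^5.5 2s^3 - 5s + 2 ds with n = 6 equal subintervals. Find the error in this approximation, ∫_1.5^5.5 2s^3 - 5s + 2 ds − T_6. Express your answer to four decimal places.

Exact integral: ∫_1.5^5.5 f(s) ds = 393.
T_6 ≈ 399.222222.
Error ≈ 393 − 399.222222 ≈ -6.2222.

-6.2222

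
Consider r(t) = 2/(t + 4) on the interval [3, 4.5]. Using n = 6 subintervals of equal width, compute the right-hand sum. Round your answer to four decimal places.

Δt = (4.5 − 3)/6 = 0.25.
Right endpoints: 3.25, 3.5, 3.75, 4, 4.25, 4.5.
r(3.25) = 8/29, r(3.5) = 4/15, r(3.75) = 8/31, r(4) = 0.25, r(4.25) = 8/33, r(4.5) = 4/17.
Sum = Δt · [r(3.25) + r(3.5) + r(3.75) + ...].
Sum ≈ 0.3821.

0.3821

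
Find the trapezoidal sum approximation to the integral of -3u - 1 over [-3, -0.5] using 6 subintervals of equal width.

Δu = (-0.5 − (-3))/6 = 5/12.
f(-3) = 8, f(-31/12) = 6.75, f(-13/6) = 5.5, f(-1.75) = 4.25, f(-4/3) = 3, f(-11/12) = 1.75, f(-0.5) = 0.5.
T_6 = (Δu/2)·[f(u_0) + 2f(u_1) + ... + 2f(u_{5}) + f(u_6)].
Sum = 10.625.

10.625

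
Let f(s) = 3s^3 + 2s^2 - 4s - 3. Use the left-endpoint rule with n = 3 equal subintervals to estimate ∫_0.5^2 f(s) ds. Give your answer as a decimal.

Δs = (2 − 0.5)/3 = 0.5.
Left endpoints: 0.5, 1, 1.5.
f(0.5) = -4.125, f(1) = -2, f(1.5) = 5.625.
Sum = Δs · [f(0.5) + f(1) + f(1.5)].
Sum = -0.25.

-0.25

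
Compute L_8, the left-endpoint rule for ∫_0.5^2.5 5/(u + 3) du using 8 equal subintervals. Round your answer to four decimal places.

2.3261

Δu = (2.5 − 0.5)/8 = 0.25.
Left endpoints: 0.5, 0.75, 1, 1.25, 1.5, 1.75, 2, 2.25.
f(0.5) = 10/7, f(0.75) = 4/3, f(1) = 1.25, f(1.25) = 20/17, f(1.5) = 10/9, f(1.75) = 20/19, f(2) = 1, f(2.25) = 20/21.
Sum = Δu · [f(0.5) + f(0.75) + f(1) + ...].
Sum ≈ 2.3261.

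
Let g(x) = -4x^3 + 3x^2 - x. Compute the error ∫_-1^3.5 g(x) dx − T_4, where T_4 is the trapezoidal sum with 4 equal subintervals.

Exact integral: ∫_-1^3.5 g(x) dx = -110.8125.
T_4 = -122.203125.
Error = -110.8125 − (-122.203125) = 11.390625.

11.390625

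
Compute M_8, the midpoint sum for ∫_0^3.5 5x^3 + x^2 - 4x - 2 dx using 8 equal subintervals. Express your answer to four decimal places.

168.8485

Δx = (3.5 − 0)/8 = 0.4375.
Midpoints: 0.21875, 0.65625, 1.09375, 1.53125, 1.96875, 2.40625, 2.84375, 3.28125.
f(0.21875) = -90925/32768, f(0.65625) = -91135/32768, f(1.09375) = 44679/32768, f(1.53125) = 398837/32768, f(1.96875) = 1053659/32768, f(2.40625) = 2091465/32768, f(2.84375) = 3594575/32768, f(3.28125) = 5645309/32768.
Sum = Δx · [f(0.21875) + f(0.65625) + f(1.09375) + ...].
Sum ≈ 168.8485.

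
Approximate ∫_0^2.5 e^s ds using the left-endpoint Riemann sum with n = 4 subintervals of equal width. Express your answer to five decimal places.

Δs = (2.5 − 0)/4 = 0.625.
Left endpoints: 0, 0.625, 1.25, 1.875.
f(0) ≈ 1.00000, f(0.625) ≈ 1.86825, f(1.25) ≈ 3.49034, f(1.875) ≈ 6.52082.
Sum = Δs · [f(0) + f(0.625) + f(1.25) + f(1.875)].
Sum ≈ 8.04963.

8.04963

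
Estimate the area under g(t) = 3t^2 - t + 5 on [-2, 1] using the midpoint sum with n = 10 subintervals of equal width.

Δt = (1 − (-2))/10 = 0.3.
Midpoints: -1.85, -1.55, -1.25, -0.95, -0.65, -0.35, -0.05, 0.25, 0.55, 0.85.
g(-1.85) = 17.1175, g(-1.55) = 13.7575, g(-1.25) = 10.9375, g(-0.95) = 8.6575, g(-0.65) = 6.9175, g(-0.35) = 5.7175, g(-0.05) = 5.0575, g(0.25) = 4.9375, g(0.55) = 5.3575, g(0.85) = 6.3175.
Sum = Δt · [g(-1.85) + g(-1.55) + g(-1.25) + ...].
Sum = 25.4325.

25.4325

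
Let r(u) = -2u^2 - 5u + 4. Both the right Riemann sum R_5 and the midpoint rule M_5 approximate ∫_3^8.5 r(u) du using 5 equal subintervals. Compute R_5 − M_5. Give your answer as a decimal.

-88.0275

R_5 = -614.46.
M_5 = -526.4325.
R_5 − M_5 = -88.0275.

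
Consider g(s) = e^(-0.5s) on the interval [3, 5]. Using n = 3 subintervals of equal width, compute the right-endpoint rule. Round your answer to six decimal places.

0.237682

Δs = (5 − 3)/3 = 2/3.
Right endpoints: 11/3, 13/3, 5.
g(11/3) ≈ 0.159880, g(13/3) ≈ 0.114559, g(5) ≈ 0.082085.
Sum = Δs · [g(11/3) + g(13/3) + g(5)].
Sum ≈ 0.237682.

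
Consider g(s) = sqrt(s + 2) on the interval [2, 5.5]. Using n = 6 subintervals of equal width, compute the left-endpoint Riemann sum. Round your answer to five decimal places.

Δs = (5.5 − 2)/6 = 7/12.
Left endpoints: 2, 31/12, 19/6, 3.75, 13/3, 59/12.
g(2) ≈ 2.00000, g(31/12) ≈ 2.14087, g(19/6) ≈ 2.27303, g(3.75) ≈ 2.39792, g(13/3) ≈ 2.51661, g(59/12) ≈ 2.62996.
Sum = Δs · [g(2) + g(31/12) + g(19/6) + ...].
Sum ≈ 8.14239.

8.14239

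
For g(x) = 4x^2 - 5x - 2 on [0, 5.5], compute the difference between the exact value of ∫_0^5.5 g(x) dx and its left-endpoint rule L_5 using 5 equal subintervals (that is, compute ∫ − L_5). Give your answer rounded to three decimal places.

Exact integral: ∫_0^5.5 g(x) dx ≈ 135.20833.
L_5 = 88.22.
Error ≈ 135.20833 − 88.22 ≈ 46.988.

46.988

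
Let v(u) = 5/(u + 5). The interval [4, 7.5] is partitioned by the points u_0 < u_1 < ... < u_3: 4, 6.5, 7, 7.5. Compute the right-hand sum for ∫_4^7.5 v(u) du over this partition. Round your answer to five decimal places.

1.49529

Subinterval widths: 2.5, 0.5, 0.5.
Right endpoints: 6.5, 7, 7.5.
v(6.5) = 10/23, v(7) = 5/12, v(7.5) = 0.4.
Sum = Σ Δu_i · v(u_i).
Sum ≈ 1.49529.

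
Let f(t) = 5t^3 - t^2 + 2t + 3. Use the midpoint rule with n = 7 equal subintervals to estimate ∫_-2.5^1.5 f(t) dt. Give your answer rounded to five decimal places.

-39.90816

Δt = (1.5 − (-2.5))/7 = 4/7.
Midpoints: -31/14, -23/14, -15/14, -0.5, 1/14, 9/14, 17/14.
f(-31/14) = -166329/2744, f(-23/14) = -69025/2744, f(-15/14) = -17673/2744, f(-0.5) = 1.125, f(1/14) = 8615/2744, f(9/14) = 14271/2744, f(17/14) = 35415/2744.
Sum = Δt · [f(-31/14) + f(-23/14) + f(-15/14) + ...].
Sum ≈ -39.90816.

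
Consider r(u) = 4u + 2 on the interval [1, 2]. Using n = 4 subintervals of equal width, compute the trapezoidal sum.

8

Δu = (2 − 1)/4 = 0.25.
r(1) = 6, r(1.25) = 7, r(1.5) = 8, r(1.75) = 9, r(2) = 10.
T_4 = (Δu/2)·[r(u_0) + 2r(u_1) + 2r(u_2) + 2r(u_3) + r(u_4)].
Sum = 8.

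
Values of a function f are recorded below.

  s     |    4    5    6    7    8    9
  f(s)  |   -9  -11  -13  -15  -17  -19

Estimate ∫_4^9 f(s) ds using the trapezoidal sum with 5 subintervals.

Δs = 1.
T_5 = (1/2)·[(-9) + 2·(-11) + 2·(-13) + 2·(-15) + 2·(-17) + (-19)] = -70.

-70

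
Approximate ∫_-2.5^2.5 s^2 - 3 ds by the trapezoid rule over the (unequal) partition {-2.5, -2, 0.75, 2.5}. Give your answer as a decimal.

Subinterval widths: 0.5, 2.75, 1.75.
f(-2.5) = 3.25, f(-2) = 1, f(0.75) = -2.4375, f(2.5) = 3.25.
On each subinterval the trapezoid contributes (Δs_i/2)·[f(s_{i-1}) + f(s_i)].
Sum = -0.203125.

-0.203125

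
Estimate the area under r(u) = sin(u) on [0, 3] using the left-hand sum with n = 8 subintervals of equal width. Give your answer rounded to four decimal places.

1.9402

Δu = (3 − 0)/8 = 0.375.
Left endpoints: 0, 0.375, 0.75, 1.125, 1.5, 1.875, 2.25, 2.625.
r(0) ≈ 0.0000, r(0.375) ≈ 0.3663, r(0.75) ≈ 0.6816, r(1.125) ≈ 0.9023, r(1.5) ≈ 0.9975, r(1.875) ≈ 0.9541, r(2.25) ≈ 0.7781, r(2.625) ≈ 0.4939.
Sum = Δu · [r(0) + r(0.375) + r(0.75) + ...].
Sum ≈ 1.9402.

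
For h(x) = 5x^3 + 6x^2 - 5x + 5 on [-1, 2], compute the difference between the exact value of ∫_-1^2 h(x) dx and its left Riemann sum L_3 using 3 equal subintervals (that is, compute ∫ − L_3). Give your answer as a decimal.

Exact integral: ∫_-1^2 h(x) dx = 44.25.
L_3 = 27.
Error = 44.25 − 27 = 17.25.

17.25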